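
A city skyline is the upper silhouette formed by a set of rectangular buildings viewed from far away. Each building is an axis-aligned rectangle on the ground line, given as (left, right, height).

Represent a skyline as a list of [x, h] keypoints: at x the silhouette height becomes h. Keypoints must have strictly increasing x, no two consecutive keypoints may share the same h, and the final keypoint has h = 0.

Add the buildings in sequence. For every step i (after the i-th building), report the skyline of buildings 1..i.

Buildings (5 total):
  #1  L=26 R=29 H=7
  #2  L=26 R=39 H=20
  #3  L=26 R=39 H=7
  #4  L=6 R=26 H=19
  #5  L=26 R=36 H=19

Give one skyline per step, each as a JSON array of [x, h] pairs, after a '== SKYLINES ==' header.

== SKYLINES ==
[[26,7],[29,0]]
[[26,20],[39,0]]
[[26,20],[39,0]]
[[6,19],[26,20],[39,0]]
[[6,19],[26,20],[39,0]]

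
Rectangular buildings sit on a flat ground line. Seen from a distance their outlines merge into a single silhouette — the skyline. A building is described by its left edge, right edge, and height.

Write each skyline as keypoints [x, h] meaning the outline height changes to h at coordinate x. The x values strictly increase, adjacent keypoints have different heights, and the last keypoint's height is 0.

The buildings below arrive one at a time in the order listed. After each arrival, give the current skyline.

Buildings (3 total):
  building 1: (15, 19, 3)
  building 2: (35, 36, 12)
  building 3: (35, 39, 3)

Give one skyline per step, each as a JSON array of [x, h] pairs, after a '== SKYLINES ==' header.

== SKYLINES ==
[[15,3],[19,0]]
[[15,3],[19,0],[35,12],[36,0]]
[[15,3],[19,0],[35,12],[36,3],[39,0]]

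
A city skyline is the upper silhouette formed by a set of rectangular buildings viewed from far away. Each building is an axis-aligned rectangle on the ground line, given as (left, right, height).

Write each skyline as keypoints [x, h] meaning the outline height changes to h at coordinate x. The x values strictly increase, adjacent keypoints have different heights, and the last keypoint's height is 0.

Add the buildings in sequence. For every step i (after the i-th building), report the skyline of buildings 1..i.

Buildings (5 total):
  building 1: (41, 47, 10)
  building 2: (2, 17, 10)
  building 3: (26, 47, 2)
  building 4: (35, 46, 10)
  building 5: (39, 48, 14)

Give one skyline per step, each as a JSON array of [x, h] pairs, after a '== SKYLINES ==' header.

== SKYLINES ==
[[41,10],[47,0]]
[[2,10],[17,0],[41,10],[47,0]]
[[2,10],[17,0],[26,2],[41,10],[47,0]]
[[2,10],[17,0],[26,2],[35,10],[47,0]]
[[2,10],[17,0],[26,2],[35,10],[39,14],[48,0]]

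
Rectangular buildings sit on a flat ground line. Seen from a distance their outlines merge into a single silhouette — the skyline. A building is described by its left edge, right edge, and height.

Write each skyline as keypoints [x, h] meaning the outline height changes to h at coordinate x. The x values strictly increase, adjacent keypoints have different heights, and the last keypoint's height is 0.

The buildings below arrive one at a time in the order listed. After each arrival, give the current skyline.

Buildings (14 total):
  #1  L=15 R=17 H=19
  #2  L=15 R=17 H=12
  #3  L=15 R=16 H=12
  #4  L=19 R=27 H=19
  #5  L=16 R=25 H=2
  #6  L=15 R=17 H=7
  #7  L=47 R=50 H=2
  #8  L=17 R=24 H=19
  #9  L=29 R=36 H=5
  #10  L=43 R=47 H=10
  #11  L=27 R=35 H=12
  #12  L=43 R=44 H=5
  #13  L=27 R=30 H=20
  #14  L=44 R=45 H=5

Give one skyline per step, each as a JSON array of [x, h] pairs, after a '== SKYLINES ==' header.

== SKYLINES ==
[[15,19],[17,0]]
[[15,19],[17,0]]
[[15,19],[17,0]]
[[15,19],[17,0],[19,19],[27,0]]
[[15,19],[17,2],[19,19],[27,0]]
[[15,19],[17,2],[19,19],[27,0]]
[[15,19],[17,2],[19,19],[27,0],[47,2],[50,0]]
[[15,19],[27,0],[47,2],[50,0]]
[[15,19],[27,0],[29,5],[36,0],[47,2],[50,0]]
[[15,19],[27,0],[29,5],[36,0],[43,10],[47,2],[50,0]]
[[15,19],[27,12],[35,5],[36,0],[43,10],[47,2],[50,0]]
[[15,19],[27,12],[35,5],[36,0],[43,10],[47,2],[50,0]]
[[15,19],[27,20],[30,12],[35,5],[36,0],[43,10],[47,2],[50,0]]
[[15,19],[27,20],[30,12],[35,5],[36,0],[43,10],[47,2],[50,0]]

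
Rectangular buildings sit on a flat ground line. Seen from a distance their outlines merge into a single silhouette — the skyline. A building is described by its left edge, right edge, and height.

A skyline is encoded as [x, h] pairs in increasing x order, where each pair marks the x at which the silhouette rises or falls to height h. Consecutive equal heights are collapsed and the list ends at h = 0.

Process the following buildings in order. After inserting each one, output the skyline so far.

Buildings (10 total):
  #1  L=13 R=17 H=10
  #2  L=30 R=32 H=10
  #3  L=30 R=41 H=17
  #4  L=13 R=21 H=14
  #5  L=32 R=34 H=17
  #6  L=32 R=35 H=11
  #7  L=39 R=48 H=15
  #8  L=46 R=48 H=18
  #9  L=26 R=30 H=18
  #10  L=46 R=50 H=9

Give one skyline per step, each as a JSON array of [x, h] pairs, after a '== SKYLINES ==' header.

== SKYLINES ==
[[13,10],[17,0]]
[[13,10],[17,0],[30,10],[32,0]]
[[13,10],[17,0],[30,17],[41,0]]
[[13,14],[21,0],[30,17],[41,0]]
[[13,14],[21,0],[30,17],[41,0]]
[[13,14],[21,0],[30,17],[41,0]]
[[13,14],[21,0],[30,17],[41,15],[48,0]]
[[13,14],[21,0],[30,17],[41,15],[46,18],[48,0]]
[[13,14],[21,0],[26,18],[30,17],[41,15],[46,18],[48,0]]
[[13,14],[21,0],[26,18],[30,17],[41,15],[46,18],[48,9],[50,0]]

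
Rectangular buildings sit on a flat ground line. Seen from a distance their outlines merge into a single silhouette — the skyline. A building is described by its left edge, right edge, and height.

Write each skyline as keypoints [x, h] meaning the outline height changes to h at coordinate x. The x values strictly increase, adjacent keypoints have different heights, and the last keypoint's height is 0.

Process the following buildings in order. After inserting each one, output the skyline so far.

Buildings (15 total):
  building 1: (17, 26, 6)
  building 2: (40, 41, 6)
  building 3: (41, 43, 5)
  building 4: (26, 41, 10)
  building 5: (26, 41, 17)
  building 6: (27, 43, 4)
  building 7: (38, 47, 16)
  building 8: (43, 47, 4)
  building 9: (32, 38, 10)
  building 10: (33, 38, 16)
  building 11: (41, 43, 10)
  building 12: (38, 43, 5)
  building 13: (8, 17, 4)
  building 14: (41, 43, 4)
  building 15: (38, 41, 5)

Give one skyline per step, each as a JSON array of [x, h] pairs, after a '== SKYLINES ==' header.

== SKYLINES ==
[[17,6],[26,0]]
[[17,6],[26,0],[40,6],[41,0]]
[[17,6],[26,0],[40,6],[41,5],[43,0]]
[[17,6],[26,10],[41,5],[43,0]]
[[17,6],[26,17],[41,5],[43,0]]
[[17,6],[26,17],[41,5],[43,0]]
[[17,6],[26,17],[41,16],[47,0]]
[[17,6],[26,17],[41,16],[47,0]]
[[17,6],[26,17],[41,16],[47,0]]
[[17,6],[26,17],[41,16],[47,0]]
[[17,6],[26,17],[41,16],[47,0]]
[[17,6],[26,17],[41,16],[47,0]]
[[8,4],[17,6],[26,17],[41,16],[47,0]]
[[8,4],[17,6],[26,17],[41,16],[47,0]]
[[8,4],[17,6],[26,17],[41,16],[47,0]]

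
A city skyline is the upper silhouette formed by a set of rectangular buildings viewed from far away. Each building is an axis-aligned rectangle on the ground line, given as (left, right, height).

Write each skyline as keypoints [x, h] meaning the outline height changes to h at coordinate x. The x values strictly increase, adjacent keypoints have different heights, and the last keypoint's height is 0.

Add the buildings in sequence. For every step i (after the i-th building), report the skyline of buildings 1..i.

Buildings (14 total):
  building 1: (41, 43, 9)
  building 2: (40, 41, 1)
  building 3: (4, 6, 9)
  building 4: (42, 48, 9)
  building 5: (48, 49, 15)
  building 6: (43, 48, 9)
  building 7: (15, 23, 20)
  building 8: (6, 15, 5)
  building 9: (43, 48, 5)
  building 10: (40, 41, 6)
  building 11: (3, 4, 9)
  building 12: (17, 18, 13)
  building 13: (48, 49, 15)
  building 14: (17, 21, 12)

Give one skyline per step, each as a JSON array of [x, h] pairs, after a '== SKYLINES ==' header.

== SKYLINES ==
[[41,9],[43,0]]
[[40,1],[41,9],[43,0]]
[[4,9],[6,0],[40,1],[41,9],[43,0]]
[[4,9],[6,0],[40,1],[41,9],[48,0]]
[[4,9],[6,0],[40,1],[41,9],[48,15],[49,0]]
[[4,9],[6,0],[40,1],[41,9],[48,15],[49,0]]
[[4,9],[6,0],[15,20],[23,0],[40,1],[41,9],[48,15],[49,0]]
[[4,9],[6,5],[15,20],[23,0],[40,1],[41,9],[48,15],[49,0]]
[[4,9],[6,5],[15,20],[23,0],[40,1],[41,9],[48,15],[49,0]]
[[4,9],[6,5],[15,20],[23,0],[40,6],[41,9],[48,15],[49,0]]
[[3,9],[6,5],[15,20],[23,0],[40,6],[41,9],[48,15],[49,0]]
[[3,9],[6,5],[15,20],[23,0],[40,6],[41,9],[48,15],[49,0]]
[[3,9],[6,5],[15,20],[23,0],[40,6],[41,9],[48,15],[49,0]]
[[3,9],[6,5],[15,20],[23,0],[40,6],[41,9],[48,15],[49,0]]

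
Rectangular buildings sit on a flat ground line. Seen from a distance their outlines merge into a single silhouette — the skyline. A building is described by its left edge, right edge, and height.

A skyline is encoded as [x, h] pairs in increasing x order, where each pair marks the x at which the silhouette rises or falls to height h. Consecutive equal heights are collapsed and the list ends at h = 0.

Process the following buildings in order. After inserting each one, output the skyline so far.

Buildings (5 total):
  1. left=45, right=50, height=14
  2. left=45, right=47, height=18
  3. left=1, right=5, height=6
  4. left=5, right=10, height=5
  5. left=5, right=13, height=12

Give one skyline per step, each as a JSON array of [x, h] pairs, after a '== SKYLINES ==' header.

== SKYLINES ==
[[45,14],[50,0]]
[[45,18],[47,14],[50,0]]
[[1,6],[5,0],[45,18],[47,14],[50,0]]
[[1,6],[5,5],[10,0],[45,18],[47,14],[50,0]]
[[1,6],[5,12],[13,0],[45,18],[47,14],[50,0]]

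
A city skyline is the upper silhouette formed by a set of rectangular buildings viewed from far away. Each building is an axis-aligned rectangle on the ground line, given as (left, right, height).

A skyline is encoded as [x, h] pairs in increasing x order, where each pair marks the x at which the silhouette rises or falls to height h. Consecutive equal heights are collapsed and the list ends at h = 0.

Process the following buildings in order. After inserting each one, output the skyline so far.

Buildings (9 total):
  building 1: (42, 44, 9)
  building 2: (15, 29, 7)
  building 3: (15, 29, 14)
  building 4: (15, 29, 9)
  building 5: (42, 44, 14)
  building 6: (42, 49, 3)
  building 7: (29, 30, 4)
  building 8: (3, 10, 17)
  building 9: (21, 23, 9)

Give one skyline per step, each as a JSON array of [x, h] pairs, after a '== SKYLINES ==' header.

== SKYLINES ==
[[42,9],[44,0]]
[[15,7],[29,0],[42,9],[44,0]]
[[15,14],[29,0],[42,9],[44,0]]
[[15,14],[29,0],[42,9],[44,0]]
[[15,14],[29,0],[42,14],[44,0]]
[[15,14],[29,0],[42,14],[44,3],[49,0]]
[[15,14],[29,4],[30,0],[42,14],[44,3],[49,0]]
[[3,17],[10,0],[15,14],[29,4],[30,0],[42,14],[44,3],[49,0]]
[[3,17],[10,0],[15,14],[29,4],[30,0],[42,14],[44,3],[49,0]]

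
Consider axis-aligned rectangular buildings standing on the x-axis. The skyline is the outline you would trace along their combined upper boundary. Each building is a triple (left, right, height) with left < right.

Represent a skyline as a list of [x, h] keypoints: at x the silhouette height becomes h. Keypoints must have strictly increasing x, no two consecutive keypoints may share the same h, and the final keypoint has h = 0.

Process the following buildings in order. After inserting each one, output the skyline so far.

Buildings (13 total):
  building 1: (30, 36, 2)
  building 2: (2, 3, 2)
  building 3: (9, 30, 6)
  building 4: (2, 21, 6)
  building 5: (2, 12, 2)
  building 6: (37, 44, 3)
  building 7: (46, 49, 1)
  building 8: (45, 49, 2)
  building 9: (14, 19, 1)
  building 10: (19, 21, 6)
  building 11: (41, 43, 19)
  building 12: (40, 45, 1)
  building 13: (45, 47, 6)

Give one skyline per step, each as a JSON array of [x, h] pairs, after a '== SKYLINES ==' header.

== SKYLINES ==
[[30,2],[36,0]]
[[2,2],[3,0],[30,2],[36,0]]
[[2,2],[3,0],[9,6],[30,2],[36,0]]
[[2,6],[30,2],[36,0]]
[[2,6],[30,2],[36,0]]
[[2,6],[30,2],[36,0],[37,3],[44,0]]
[[2,6],[30,2],[36,0],[37,3],[44,0],[46,1],[49,0]]
[[2,6],[30,2],[36,0],[37,3],[44,0],[45,2],[49,0]]
[[2,6],[30,2],[36,0],[37,3],[44,0],[45,2],[49,0]]
[[2,6],[30,2],[36,0],[37,3],[44,0],[45,2],[49,0]]
[[2,6],[30,2],[36,0],[37,3],[41,19],[43,3],[44,0],[45,2],[49,0]]
[[2,6],[30,2],[36,0],[37,3],[41,19],[43,3],[44,1],[45,2],[49,0]]
[[2,6],[30,2],[36,0],[37,3],[41,19],[43,3],[44,1],[45,6],[47,2],[49,0]]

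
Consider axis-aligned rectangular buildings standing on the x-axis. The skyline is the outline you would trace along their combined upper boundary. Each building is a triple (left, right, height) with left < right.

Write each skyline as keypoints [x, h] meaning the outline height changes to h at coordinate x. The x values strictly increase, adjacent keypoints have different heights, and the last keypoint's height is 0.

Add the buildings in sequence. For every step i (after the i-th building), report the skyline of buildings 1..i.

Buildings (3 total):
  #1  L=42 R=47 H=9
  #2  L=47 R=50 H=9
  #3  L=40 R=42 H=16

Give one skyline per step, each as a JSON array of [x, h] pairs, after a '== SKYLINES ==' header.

== SKYLINES ==
[[42,9],[47,0]]
[[42,9],[50,0]]
[[40,16],[42,9],[50,0]]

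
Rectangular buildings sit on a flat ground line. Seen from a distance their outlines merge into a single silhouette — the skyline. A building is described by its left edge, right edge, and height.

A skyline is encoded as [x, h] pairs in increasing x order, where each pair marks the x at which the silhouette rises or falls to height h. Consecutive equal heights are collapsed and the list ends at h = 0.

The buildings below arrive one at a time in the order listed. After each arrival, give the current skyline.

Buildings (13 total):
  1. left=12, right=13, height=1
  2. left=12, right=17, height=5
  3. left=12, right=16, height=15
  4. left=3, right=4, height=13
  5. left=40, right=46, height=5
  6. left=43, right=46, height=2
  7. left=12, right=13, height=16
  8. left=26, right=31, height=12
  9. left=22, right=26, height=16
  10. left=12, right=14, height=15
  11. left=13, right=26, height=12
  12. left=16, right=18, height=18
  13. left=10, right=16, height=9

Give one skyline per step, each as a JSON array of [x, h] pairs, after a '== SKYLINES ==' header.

== SKYLINES ==
[[12,1],[13,0]]
[[12,5],[17,0]]
[[12,15],[16,5],[17,0]]
[[3,13],[4,0],[12,15],[16,5],[17,0]]
[[3,13],[4,0],[12,15],[16,5],[17,0],[40,5],[46,0]]
[[3,13],[4,0],[12,15],[16,5],[17,0],[40,5],[46,0]]
[[3,13],[4,0],[12,16],[13,15],[16,5],[17,0],[40,5],[46,0]]
[[3,13],[4,0],[12,16],[13,15],[16,5],[17,0],[26,12],[31,0],[40,5],[46,0]]
[[3,13],[4,0],[12,16],[13,15],[16,5],[17,0],[22,16],[26,12],[31,0],[40,5],[46,0]]
[[3,13],[4,0],[12,16],[13,15],[16,5],[17,0],[22,16],[26,12],[31,0],[40,5],[46,0]]
[[3,13],[4,0],[12,16],[13,15],[16,12],[22,16],[26,12],[31,0],[40,5],[46,0]]
[[3,13],[4,0],[12,16],[13,15],[16,18],[18,12],[22,16],[26,12],[31,0],[40,5],[46,0]]
[[3,13],[4,0],[10,9],[12,16],[13,15],[16,18],[18,12],[22,16],[26,12],[31,0],[40,5],[46,0]]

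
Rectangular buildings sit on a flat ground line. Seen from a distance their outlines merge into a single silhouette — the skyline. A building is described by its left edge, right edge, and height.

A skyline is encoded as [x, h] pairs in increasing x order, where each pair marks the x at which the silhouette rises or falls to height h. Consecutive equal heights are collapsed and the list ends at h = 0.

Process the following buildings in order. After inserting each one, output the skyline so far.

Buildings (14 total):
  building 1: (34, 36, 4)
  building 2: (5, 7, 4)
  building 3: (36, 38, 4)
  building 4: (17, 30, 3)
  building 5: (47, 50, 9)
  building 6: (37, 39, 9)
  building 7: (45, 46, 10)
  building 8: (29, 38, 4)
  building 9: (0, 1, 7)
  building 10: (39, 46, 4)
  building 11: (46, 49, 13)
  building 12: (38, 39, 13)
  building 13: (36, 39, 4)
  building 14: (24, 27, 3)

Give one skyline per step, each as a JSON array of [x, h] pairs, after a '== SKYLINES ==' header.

== SKYLINES ==
[[34,4],[36,0]]
[[5,4],[7,0],[34,4],[36,0]]
[[5,4],[7,0],[34,4],[38,0]]
[[5,4],[7,0],[17,3],[30,0],[34,4],[38,0]]
[[5,4],[7,0],[17,3],[30,0],[34,4],[38,0],[47,9],[50,0]]
[[5,4],[7,0],[17,3],[30,0],[34,4],[37,9],[39,0],[47,9],[50,0]]
[[5,4],[7,0],[17,3],[30,0],[34,4],[37,9],[39,0],[45,10],[46,0],[47,9],[50,0]]
[[5,4],[7,0],[17,3],[29,4],[37,9],[39,0],[45,10],[46,0],[47,9],[50,0]]
[[0,7],[1,0],[5,4],[7,0],[17,3],[29,4],[37,9],[39,0],[45,10],[46,0],[47,9],[50,0]]
[[0,7],[1,0],[5,4],[7,0],[17,3],[29,4],[37,9],[39,4],[45,10],[46,0],[47,9],[50,0]]
[[0,7],[1,0],[5,4],[7,0],[17,3],[29,4],[37,9],[39,4],[45,10],[46,13],[49,9],[50,0]]
[[0,7],[1,0],[5,4],[7,0],[17,3],[29,4],[37,9],[38,13],[39,4],[45,10],[46,13],[49,9],[50,0]]
[[0,7],[1,0],[5,4],[7,0],[17,3],[29,4],[37,9],[38,13],[39,4],[45,10],[46,13],[49,9],[50,0]]
[[0,7],[1,0],[5,4],[7,0],[17,3],[29,4],[37,9],[38,13],[39,4],[45,10],[46,13],[49,9],[50,0]]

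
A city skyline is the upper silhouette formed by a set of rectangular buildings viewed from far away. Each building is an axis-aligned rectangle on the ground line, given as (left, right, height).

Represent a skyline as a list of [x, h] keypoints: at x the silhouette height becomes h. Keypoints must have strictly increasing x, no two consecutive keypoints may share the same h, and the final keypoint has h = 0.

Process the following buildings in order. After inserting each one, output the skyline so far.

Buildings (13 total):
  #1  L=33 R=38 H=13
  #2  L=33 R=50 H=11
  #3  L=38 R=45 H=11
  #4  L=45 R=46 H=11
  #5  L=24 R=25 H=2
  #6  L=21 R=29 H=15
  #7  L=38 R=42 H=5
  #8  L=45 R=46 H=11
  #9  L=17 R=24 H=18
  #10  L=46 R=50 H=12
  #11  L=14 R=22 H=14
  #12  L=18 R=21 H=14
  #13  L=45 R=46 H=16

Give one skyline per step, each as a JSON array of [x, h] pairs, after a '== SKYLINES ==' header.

== SKYLINES ==
[[33,13],[38,0]]
[[33,13],[38,11],[50,0]]
[[33,13],[38,11],[50,0]]
[[33,13],[38,11],[50,0]]
[[24,2],[25,0],[33,13],[38,11],[50,0]]
[[21,15],[29,0],[33,13],[38,11],[50,0]]
[[21,15],[29,0],[33,13],[38,11],[50,0]]
[[21,15],[29,0],[33,13],[38,11],[50,0]]
[[17,18],[24,15],[29,0],[33,13],[38,11],[50,0]]
[[17,18],[24,15],[29,0],[33,13],[38,11],[46,12],[50,0]]
[[14,14],[17,18],[24,15],[29,0],[33,13],[38,11],[46,12],[50,0]]
[[14,14],[17,18],[24,15],[29,0],[33,13],[38,11],[46,12],[50,0]]
[[14,14],[17,18],[24,15],[29,0],[33,13],[38,11],[45,16],[46,12],[50,0]]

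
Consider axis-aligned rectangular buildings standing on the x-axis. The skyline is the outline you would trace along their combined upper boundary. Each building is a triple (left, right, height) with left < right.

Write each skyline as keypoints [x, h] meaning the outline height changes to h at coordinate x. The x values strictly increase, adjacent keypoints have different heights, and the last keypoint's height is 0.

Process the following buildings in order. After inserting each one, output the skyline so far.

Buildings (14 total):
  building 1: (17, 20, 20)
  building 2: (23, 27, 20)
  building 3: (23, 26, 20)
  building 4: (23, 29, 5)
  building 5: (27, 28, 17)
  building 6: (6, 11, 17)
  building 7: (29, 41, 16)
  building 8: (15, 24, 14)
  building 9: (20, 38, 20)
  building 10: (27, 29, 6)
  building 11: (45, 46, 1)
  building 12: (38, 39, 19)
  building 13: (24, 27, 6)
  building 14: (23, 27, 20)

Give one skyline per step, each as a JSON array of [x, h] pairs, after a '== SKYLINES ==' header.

== SKYLINES ==
[[17,20],[20,0]]
[[17,20],[20,0],[23,20],[27,0]]
[[17,20],[20,0],[23,20],[27,0]]
[[17,20],[20,0],[23,20],[27,5],[29,0]]
[[17,20],[20,0],[23,20],[27,17],[28,5],[29,0]]
[[6,17],[11,0],[17,20],[20,0],[23,20],[27,17],[28,5],[29,0]]
[[6,17],[11,0],[17,20],[20,0],[23,20],[27,17],[28,5],[29,16],[41,0]]
[[6,17],[11,0],[15,14],[17,20],[20,14],[23,20],[27,17],[28,5],[29,16],[41,0]]
[[6,17],[11,0],[15,14],[17,20],[38,16],[41,0]]
[[6,17],[11,0],[15,14],[17,20],[38,16],[41,0]]
[[6,17],[11,0],[15,14],[17,20],[38,16],[41,0],[45,1],[46,0]]
[[6,17],[11,0],[15,14],[17,20],[38,19],[39,16],[41,0],[45,1],[46,0]]
[[6,17],[11,0],[15,14],[17,20],[38,19],[39,16],[41,0],[45,1],[46,0]]
[[6,17],[11,0],[15,14],[17,20],[38,19],[39,16],[41,0],[45,1],[46,0]]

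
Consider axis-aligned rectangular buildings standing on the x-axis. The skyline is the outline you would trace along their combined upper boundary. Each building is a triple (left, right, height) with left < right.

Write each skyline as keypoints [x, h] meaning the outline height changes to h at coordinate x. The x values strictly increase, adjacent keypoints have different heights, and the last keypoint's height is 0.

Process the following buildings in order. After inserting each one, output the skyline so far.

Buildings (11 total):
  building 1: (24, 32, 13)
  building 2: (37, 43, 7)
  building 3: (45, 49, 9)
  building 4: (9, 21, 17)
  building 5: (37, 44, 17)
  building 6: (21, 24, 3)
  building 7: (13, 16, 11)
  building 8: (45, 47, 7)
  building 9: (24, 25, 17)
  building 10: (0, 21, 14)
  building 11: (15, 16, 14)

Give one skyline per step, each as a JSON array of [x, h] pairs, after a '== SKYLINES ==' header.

== SKYLINES ==
[[24,13],[32,0]]
[[24,13],[32,0],[37,7],[43,0]]
[[24,13],[32,0],[37,7],[43,0],[45,9],[49,0]]
[[9,17],[21,0],[24,13],[32,0],[37,7],[43,0],[45,9],[49,0]]
[[9,17],[21,0],[24,13],[32,0],[37,17],[44,0],[45,9],[49,0]]
[[9,17],[21,3],[24,13],[32,0],[37,17],[44,0],[45,9],[49,0]]
[[9,17],[21,3],[24,13],[32,0],[37,17],[44,0],[45,9],[49,0]]
[[9,17],[21,3],[24,13],[32,0],[37,17],[44,0],[45,9],[49,0]]
[[9,17],[21,3],[24,17],[25,13],[32,0],[37,17],[44,0],[45,9],[49,0]]
[[0,14],[9,17],[21,3],[24,17],[25,13],[32,0],[37,17],[44,0],[45,9],[49,0]]
[[0,14],[9,17],[21,3],[24,17],[25,13],[32,0],[37,17],[44,0],[45,9],[49,0]]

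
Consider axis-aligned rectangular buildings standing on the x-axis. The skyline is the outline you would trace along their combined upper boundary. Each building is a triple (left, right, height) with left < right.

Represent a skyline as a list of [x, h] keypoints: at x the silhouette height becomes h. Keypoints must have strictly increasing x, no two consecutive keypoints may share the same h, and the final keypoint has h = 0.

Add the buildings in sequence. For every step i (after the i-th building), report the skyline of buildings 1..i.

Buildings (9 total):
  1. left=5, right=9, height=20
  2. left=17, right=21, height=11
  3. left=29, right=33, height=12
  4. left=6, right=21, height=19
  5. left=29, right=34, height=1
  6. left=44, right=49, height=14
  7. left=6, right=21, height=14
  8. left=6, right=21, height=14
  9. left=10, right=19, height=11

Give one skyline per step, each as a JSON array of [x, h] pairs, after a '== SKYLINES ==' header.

== SKYLINES ==
[[5,20],[9,0]]
[[5,20],[9,0],[17,11],[21,0]]
[[5,20],[9,0],[17,11],[21,0],[29,12],[33,0]]
[[5,20],[9,19],[21,0],[29,12],[33,0]]
[[5,20],[9,19],[21,0],[29,12],[33,1],[34,0]]
[[5,20],[9,19],[21,0],[29,12],[33,1],[34,0],[44,14],[49,0]]
[[5,20],[9,19],[21,0],[29,12],[33,1],[34,0],[44,14],[49,0]]
[[5,20],[9,19],[21,0],[29,12],[33,1],[34,0],[44,14],[49,0]]
[[5,20],[9,19],[21,0],[29,12],[33,1],[34,0],[44,14],[49,0]]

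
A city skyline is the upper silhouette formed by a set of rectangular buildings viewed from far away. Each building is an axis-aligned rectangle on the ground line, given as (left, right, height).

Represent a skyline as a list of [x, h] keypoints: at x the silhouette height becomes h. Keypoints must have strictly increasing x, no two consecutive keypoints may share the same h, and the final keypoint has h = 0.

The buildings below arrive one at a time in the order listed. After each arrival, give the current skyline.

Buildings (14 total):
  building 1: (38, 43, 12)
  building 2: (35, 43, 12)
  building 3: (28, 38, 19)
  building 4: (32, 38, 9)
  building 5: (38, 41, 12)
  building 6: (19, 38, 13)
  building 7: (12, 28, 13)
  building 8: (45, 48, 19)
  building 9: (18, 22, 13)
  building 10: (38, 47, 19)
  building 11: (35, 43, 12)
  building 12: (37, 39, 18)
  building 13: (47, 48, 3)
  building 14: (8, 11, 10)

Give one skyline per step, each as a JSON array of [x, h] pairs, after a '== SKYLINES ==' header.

== SKYLINES ==
[[38,12],[43,0]]
[[35,12],[43,0]]
[[28,19],[38,12],[43,0]]
[[28,19],[38,12],[43,0]]
[[28,19],[38,12],[43,0]]
[[19,13],[28,19],[38,12],[43,0]]
[[12,13],[28,19],[38,12],[43,0]]
[[12,13],[28,19],[38,12],[43,0],[45,19],[48,0]]
[[12,13],[28,19],[38,12],[43,0],[45,19],[48,0]]
[[12,13],[28,19],[48,0]]
[[12,13],[28,19],[48,0]]
[[12,13],[28,19],[48,0]]
[[12,13],[28,19],[48,0]]
[[8,10],[11,0],[12,13],[28,19],[48,0]]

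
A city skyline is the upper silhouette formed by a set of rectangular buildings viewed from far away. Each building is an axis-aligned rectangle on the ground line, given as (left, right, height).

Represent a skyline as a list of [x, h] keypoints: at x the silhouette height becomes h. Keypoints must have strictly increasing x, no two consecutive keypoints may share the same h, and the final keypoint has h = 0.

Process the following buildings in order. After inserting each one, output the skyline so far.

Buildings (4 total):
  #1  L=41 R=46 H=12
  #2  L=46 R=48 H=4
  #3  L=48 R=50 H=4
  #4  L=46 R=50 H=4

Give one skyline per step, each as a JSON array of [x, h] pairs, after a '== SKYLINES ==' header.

== SKYLINES ==
[[41,12],[46,0]]
[[41,12],[46,4],[48,0]]
[[41,12],[46,4],[50,0]]
[[41,12],[46,4],[50,0]]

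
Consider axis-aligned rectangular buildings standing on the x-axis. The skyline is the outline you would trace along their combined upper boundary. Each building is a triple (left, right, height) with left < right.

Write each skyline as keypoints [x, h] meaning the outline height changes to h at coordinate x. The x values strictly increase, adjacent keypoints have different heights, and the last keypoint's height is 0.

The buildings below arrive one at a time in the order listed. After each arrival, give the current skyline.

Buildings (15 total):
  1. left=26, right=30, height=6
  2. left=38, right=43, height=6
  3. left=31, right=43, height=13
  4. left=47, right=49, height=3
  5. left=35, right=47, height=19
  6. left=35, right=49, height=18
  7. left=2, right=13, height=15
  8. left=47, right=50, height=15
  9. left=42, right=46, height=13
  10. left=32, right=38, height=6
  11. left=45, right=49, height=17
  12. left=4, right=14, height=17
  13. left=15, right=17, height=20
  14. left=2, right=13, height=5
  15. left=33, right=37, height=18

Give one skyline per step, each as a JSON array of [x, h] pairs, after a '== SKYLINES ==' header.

== SKYLINES ==
[[26,6],[30,0]]
[[26,6],[30,0],[38,6],[43,0]]
[[26,6],[30,0],[31,13],[43,0]]
[[26,6],[30,0],[31,13],[43,0],[47,3],[49,0]]
[[26,6],[30,0],[31,13],[35,19],[47,3],[49,0]]
[[26,6],[30,0],[31,13],[35,19],[47,18],[49,0]]
[[2,15],[13,0],[26,6],[30,0],[31,13],[35,19],[47,18],[49,0]]
[[2,15],[13,0],[26,6],[30,0],[31,13],[35,19],[47,18],[49,15],[50,0]]
[[2,15],[13,0],[26,6],[30,0],[31,13],[35,19],[47,18],[49,15],[50,0]]
[[2,15],[13,0],[26,6],[30,0],[31,13],[35,19],[47,18],[49,15],[50,0]]
[[2,15],[13,0],[26,6],[30,0],[31,13],[35,19],[47,18],[49,15],[50,0]]
[[2,15],[4,17],[14,0],[26,6],[30,0],[31,13],[35,19],[47,18],[49,15],[50,0]]
[[2,15],[4,17],[14,0],[15,20],[17,0],[26,6],[30,0],[31,13],[35,19],[47,18],[49,15],[50,0]]
[[2,15],[4,17],[14,0],[15,20],[17,0],[26,6],[30,0],[31,13],[35,19],[47,18],[49,15],[50,0]]
[[2,15],[4,17],[14,0],[15,20],[17,0],[26,6],[30,0],[31,13],[33,18],[35,19],[47,18],[49,15],[50,0]]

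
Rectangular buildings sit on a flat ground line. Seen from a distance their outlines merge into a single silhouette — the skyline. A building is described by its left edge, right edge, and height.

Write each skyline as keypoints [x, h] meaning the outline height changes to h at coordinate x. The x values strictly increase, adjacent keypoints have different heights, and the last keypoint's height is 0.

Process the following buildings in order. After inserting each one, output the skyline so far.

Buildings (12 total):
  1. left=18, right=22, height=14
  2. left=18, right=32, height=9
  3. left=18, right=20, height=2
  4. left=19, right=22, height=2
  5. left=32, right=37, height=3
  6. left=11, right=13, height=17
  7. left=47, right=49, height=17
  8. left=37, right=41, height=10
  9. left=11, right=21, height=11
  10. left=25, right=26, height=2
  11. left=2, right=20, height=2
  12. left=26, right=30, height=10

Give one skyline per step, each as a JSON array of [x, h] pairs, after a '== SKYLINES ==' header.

== SKYLINES ==
[[18,14],[22,0]]
[[18,14],[22,9],[32,0]]
[[18,14],[22,9],[32,0]]
[[18,14],[22,9],[32,0]]
[[18,14],[22,9],[32,3],[37,0]]
[[11,17],[13,0],[18,14],[22,9],[32,3],[37,0]]
[[11,17],[13,0],[18,14],[22,9],[32,3],[37,0],[47,17],[49,0]]
[[11,17],[13,0],[18,14],[22,9],[32,3],[37,10],[41,0],[47,17],[49,0]]
[[11,17],[13,11],[18,14],[22,9],[32,3],[37,10],[41,0],[47,17],[49,0]]
[[11,17],[13,11],[18,14],[22,9],[32,3],[37,10],[41,0],[47,17],[49,0]]
[[2,2],[11,17],[13,11],[18,14],[22,9],[32,3],[37,10],[41,0],[47,17],[49,0]]
[[2,2],[11,17],[13,11],[18,14],[22,9],[26,10],[30,9],[32,3],[37,10],[41,0],[47,17],[49,0]]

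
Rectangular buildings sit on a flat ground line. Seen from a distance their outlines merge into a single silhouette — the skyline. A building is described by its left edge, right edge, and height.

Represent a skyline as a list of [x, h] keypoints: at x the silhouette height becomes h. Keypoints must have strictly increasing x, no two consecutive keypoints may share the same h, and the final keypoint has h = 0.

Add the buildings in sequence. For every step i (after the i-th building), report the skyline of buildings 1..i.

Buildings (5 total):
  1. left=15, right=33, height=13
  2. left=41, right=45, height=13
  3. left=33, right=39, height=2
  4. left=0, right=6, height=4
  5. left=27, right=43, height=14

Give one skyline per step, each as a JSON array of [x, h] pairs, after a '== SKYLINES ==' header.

== SKYLINES ==
[[15,13],[33,0]]
[[15,13],[33,0],[41,13],[45,0]]
[[15,13],[33,2],[39,0],[41,13],[45,0]]
[[0,4],[6,0],[15,13],[33,2],[39,0],[41,13],[45,0]]
[[0,4],[6,0],[15,13],[27,14],[43,13],[45,0]]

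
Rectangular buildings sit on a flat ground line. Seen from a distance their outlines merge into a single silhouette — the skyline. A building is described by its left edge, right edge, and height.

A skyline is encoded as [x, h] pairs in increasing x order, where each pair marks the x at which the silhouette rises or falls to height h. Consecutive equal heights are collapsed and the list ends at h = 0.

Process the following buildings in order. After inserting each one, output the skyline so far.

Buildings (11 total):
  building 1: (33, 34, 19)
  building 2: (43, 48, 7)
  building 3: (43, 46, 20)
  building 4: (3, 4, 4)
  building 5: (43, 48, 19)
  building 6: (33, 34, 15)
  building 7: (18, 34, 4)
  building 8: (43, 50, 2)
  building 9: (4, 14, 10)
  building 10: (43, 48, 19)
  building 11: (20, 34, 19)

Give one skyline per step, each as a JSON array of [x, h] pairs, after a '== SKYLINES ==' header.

== SKYLINES ==
[[33,19],[34,0]]
[[33,19],[34,0],[43,7],[48,0]]
[[33,19],[34,0],[43,20],[46,7],[48,0]]
[[3,4],[4,0],[33,19],[34,0],[43,20],[46,7],[48,0]]
[[3,4],[4,0],[33,19],[34,0],[43,20],[46,19],[48,0]]
[[3,4],[4,0],[33,19],[34,0],[43,20],[46,19],[48,0]]
[[3,4],[4,0],[18,4],[33,19],[34,0],[43,20],[46,19],[48,0]]
[[3,4],[4,0],[18,4],[33,19],[34,0],[43,20],[46,19],[48,2],[50,0]]
[[3,4],[4,10],[14,0],[18,4],[33,19],[34,0],[43,20],[46,19],[48,2],[50,0]]
[[3,4],[4,10],[14,0],[18,4],[33,19],[34,0],[43,20],[46,19],[48,2],[50,0]]
[[3,4],[4,10],[14,0],[18,4],[20,19],[34,0],[43,20],[46,19],[48,2],[50,0]]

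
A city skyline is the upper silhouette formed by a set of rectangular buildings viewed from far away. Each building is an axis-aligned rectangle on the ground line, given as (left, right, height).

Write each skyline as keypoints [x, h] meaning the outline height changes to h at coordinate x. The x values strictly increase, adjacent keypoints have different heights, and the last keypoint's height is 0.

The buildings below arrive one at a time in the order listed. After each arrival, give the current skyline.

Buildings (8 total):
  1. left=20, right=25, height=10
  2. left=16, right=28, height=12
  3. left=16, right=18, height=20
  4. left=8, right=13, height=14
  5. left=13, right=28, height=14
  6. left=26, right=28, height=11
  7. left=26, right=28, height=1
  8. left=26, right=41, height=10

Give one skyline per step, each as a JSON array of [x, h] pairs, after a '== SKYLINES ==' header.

== SKYLINES ==
[[20,10],[25,0]]
[[16,12],[28,0]]
[[16,20],[18,12],[28,0]]
[[8,14],[13,0],[16,20],[18,12],[28,0]]
[[8,14],[16,20],[18,14],[28,0]]
[[8,14],[16,20],[18,14],[28,0]]
[[8,14],[16,20],[18,14],[28,0]]
[[8,14],[16,20],[18,14],[28,10],[41,0]]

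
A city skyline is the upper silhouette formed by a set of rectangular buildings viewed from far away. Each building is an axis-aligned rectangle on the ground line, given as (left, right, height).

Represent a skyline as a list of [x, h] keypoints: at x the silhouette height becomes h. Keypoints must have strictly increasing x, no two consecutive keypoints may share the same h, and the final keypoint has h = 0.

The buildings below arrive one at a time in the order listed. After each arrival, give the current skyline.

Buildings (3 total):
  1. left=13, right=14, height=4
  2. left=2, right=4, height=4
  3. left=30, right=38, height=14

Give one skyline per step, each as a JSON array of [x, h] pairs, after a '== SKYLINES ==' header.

== SKYLINES ==
[[13,4],[14,0]]
[[2,4],[4,0],[13,4],[14,0]]
[[2,4],[4,0],[13,4],[14,0],[30,14],[38,0]]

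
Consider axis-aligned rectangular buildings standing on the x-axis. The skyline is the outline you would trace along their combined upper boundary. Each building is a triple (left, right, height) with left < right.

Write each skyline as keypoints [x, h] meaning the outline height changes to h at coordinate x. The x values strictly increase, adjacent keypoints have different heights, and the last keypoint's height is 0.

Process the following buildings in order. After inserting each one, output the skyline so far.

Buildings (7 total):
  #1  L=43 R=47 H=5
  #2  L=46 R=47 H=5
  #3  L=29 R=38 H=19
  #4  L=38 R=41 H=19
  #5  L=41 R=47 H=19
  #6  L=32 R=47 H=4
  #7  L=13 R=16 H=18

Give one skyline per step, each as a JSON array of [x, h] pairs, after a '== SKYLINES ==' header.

== SKYLINES ==
[[43,5],[47,0]]
[[43,5],[47,0]]
[[29,19],[38,0],[43,5],[47,0]]
[[29,19],[41,0],[43,5],[47,0]]
[[29,19],[47,0]]
[[29,19],[47,0]]
[[13,18],[16,0],[29,19],[47,0]]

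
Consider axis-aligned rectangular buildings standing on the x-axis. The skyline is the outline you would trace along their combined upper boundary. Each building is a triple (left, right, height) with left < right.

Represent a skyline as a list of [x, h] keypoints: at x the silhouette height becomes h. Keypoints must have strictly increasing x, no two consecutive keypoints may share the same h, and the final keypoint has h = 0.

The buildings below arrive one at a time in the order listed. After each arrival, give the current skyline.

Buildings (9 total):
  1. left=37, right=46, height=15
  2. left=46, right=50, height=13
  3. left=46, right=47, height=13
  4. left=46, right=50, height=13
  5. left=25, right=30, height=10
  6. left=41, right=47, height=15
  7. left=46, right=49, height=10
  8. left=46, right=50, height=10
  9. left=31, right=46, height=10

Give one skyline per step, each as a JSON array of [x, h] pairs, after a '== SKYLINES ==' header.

== SKYLINES ==
[[37,15],[46,0]]
[[37,15],[46,13],[50,0]]
[[37,15],[46,13],[50,0]]
[[37,15],[46,13],[50,0]]
[[25,10],[30,0],[37,15],[46,13],[50,0]]
[[25,10],[30,0],[37,15],[47,13],[50,0]]
[[25,10],[30,0],[37,15],[47,13],[50,0]]
[[25,10],[30,0],[37,15],[47,13],[50,0]]
[[25,10],[30,0],[31,10],[37,15],[47,13],[50,0]]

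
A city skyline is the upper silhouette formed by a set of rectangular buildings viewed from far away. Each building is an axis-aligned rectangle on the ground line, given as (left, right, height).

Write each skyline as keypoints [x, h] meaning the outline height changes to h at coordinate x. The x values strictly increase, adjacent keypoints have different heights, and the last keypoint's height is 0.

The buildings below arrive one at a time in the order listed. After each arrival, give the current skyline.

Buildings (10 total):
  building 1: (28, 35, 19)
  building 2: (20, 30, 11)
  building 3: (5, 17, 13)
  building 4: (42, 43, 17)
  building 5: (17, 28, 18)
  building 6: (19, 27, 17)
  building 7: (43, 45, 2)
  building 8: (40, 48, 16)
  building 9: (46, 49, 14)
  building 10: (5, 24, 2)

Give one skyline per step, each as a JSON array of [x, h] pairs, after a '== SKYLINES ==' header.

== SKYLINES ==
[[28,19],[35,0]]
[[20,11],[28,19],[35,0]]
[[5,13],[17,0],[20,11],[28,19],[35,0]]
[[5,13],[17,0],[20,11],[28,19],[35,0],[42,17],[43,0]]
[[5,13],[17,18],[28,19],[35,0],[42,17],[43,0]]
[[5,13],[17,18],[28,19],[35,0],[42,17],[43,0]]
[[5,13],[17,18],[28,19],[35,0],[42,17],[43,2],[45,0]]
[[5,13],[17,18],[28,19],[35,0],[40,16],[42,17],[43,16],[48,0]]
[[5,13],[17,18],[28,19],[35,0],[40,16],[42,17],[43,16],[48,14],[49,0]]
[[5,13],[17,18],[28,19],[35,0],[40,16],[42,17],[43,16],[48,14],[49,0]]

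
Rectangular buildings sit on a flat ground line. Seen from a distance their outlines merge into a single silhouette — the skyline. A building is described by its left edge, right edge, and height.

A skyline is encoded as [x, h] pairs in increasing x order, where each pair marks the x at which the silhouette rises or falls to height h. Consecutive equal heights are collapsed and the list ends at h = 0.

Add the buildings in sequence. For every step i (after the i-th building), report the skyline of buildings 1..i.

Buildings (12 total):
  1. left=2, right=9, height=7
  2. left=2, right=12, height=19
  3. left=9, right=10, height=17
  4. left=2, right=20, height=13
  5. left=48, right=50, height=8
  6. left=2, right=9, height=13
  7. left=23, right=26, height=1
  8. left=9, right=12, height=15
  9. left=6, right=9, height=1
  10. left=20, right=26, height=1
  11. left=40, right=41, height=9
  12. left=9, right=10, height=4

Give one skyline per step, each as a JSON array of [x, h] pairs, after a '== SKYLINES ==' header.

== SKYLINES ==
[[2,7],[9,0]]
[[2,19],[12,0]]
[[2,19],[12,0]]
[[2,19],[12,13],[20,0]]
[[2,19],[12,13],[20,0],[48,8],[50,0]]
[[2,19],[12,13],[20,0],[48,8],[50,0]]
[[2,19],[12,13],[20,0],[23,1],[26,0],[48,8],[50,0]]
[[2,19],[12,13],[20,0],[23,1],[26,0],[48,8],[50,0]]
[[2,19],[12,13],[20,0],[23,1],[26,0],[48,8],[50,0]]
[[2,19],[12,13],[20,1],[26,0],[48,8],[50,0]]
[[2,19],[12,13],[20,1],[26,0],[40,9],[41,0],[48,8],[50,0]]
[[2,19],[12,13],[20,1],[26,0],[40,9],[41,0],[48,8],[50,0]]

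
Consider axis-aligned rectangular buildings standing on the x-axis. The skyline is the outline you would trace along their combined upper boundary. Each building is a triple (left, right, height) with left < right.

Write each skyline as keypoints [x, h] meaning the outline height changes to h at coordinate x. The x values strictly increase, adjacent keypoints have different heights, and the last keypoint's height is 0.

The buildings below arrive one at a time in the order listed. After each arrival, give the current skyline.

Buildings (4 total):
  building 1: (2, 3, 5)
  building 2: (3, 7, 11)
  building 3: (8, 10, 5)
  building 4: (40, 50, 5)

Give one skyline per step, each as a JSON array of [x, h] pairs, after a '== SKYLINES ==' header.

== SKYLINES ==
[[2,5],[3,0]]
[[2,5],[3,11],[7,0]]
[[2,5],[3,11],[7,0],[8,5],[10,0]]
[[2,5],[3,11],[7,0],[8,5],[10,0],[40,5],[50,0]]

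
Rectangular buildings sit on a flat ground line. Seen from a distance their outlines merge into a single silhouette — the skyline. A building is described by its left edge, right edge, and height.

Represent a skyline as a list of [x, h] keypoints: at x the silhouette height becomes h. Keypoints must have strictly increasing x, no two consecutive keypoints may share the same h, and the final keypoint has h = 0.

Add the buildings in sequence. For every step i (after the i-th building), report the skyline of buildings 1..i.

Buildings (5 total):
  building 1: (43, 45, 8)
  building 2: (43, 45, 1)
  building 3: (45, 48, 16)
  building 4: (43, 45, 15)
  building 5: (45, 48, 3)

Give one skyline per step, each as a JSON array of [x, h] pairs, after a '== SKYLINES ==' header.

== SKYLINES ==
[[43,8],[45,0]]
[[43,8],[45,0]]
[[43,8],[45,16],[48,0]]
[[43,15],[45,16],[48,0]]
[[43,15],[45,16],[48,0]]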